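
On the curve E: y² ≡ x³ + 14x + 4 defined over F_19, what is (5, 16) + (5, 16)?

tangent at (5, 16): λ = (3·5² + 14)/(2·16) ≡ 13/13. 13⁻¹ ≡ 3 (mod 19) since 13·3 = 39 ≡ 1, so λ ≡ 13·3 ≡ 1.
  x = λ² - 5 - 5 = 1 - 10 ≡ 10; y = λ·(5 - 10) - 16 ≡ 17. → (10, 17)

(10, 17)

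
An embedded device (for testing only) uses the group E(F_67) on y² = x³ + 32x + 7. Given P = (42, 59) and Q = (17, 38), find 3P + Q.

First 3P:
Repeated addition: build up to 3P.
2P: tangent at (42, 59): λ = (3·42² + 32)/(2·59) ≡ 31/51. 51⁻¹ ≡ 46 (mod 67) since 51·46 = 2346 ≡ 1, so λ ≡ 31·46 ≡ 19.
  x = λ² - 42 - 42 = 361 - 84 ≡ 9; y = λ·(42 - 9) - 59 ≡ 32. → (9, 32)
3P: (9, 32) + (42, 59). λ = (59 - 32)/(42 - 9) ≡ 27/33 mod 67. 33⁻¹ ≡ 65 (mod 67), so λ ≡ 13.
  x = λ² - 9 - 42 = 169 - 51 ≡ 51; y = λ·(9 - 51) - 32 ≡ 25. → (51, 25)
3P = (51, 25).
Finally 3P + Q:
(51, 25) + (17, 38). λ = (38 - 25)/(17 - 51) ≡ 13/33 mod 67. 33⁻¹ ≡ 65 (mod 67), so λ ≡ 41.
  x = λ² - 51 - 17 = 1681 - 68 ≡ 5; y = λ·(51 - 5) - 25 ≡ 52. → (5, 52)

(5, 52)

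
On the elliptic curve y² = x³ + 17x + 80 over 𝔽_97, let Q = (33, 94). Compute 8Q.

(8, 7)

Repeated addition: build up to 8Q.
2Q: tangent at (33, 94): λ = (3·33² + 17)/(2·94) ≡ 83/91. 91⁻¹ ≡ 16 (mod 97), so λ ≡ 83·16 ≡ 67.
  x = λ² - 33 - 33 = 4489 - 66 ≡ 58; y = λ·(33 - 58) - 94 ≡ 74. → (58, 74)
3Q: (58, 74) + (33, 94). λ = (94 - 74)/(33 - 58) ≡ 20/72 mod 97. 72⁻¹ ≡ 31 (mod 97), so λ ≡ 38.
  x = λ² - 58 - 33 = 1444 - 91 ≡ 92; y = λ·(58 - 92) - 74 ≡ 89. → (92, 89)
4Q: (92, 89) + (33, 94). λ = (94 - 89)/(33 - 92) ≡ 5/38 mod 97. 38⁻¹ ≡ 23 (mod 97), so λ ≡ 18.
  x = λ² - 92 - 33 = 324 - 125 ≡ 5; y = λ·(92 - 5) - 89 ≡ 22. → (5, 22)
5Q: (5, 22) + (33, 94). λ = (94 - 22)/(33 - 5) ≡ 72/28 mod 97. 28⁻¹ ≡ 52 (mod 97) since 28·52 = 1456 ≡ 1, so λ ≡ 58.
  x = λ² - 5 - 33 = 3364 - 38 ≡ 28; y = λ·(5 - 28) - 22 ≡ 2. → (28, 2)
6Q: (28, 2) + (33, 94). λ = (94 - 2)/(33 - 28) ≡ 92/5 mod 97. 5⁻¹ ≡ 39 (mod 97), so λ ≡ 96.
  x = λ² - 28 - 33 = 9216 - 61 ≡ 37; y = λ·(28 - 37) - 2 ≡ 7. → (37, 7)
7Q: (37, 7) + (33, 94). λ = (94 - 7)/(33 - 37) ≡ 87/93 mod 97. 93⁻¹ ≡ 24 (mod 97), so λ ≡ 51.
  x = λ² - 37 - 33 = 2601 - 70 ≡ 9; y = λ·(37 - 9) - 7 ≡ 63. → (9, 63)
8Q: (9, 63) + (33, 94). λ = (94 - 63)/(33 - 9) ≡ 31/24 mod 97. 24⁻¹ ≡ 93 (mod 97), so λ ≡ 70.
  x = λ² - 9 - 33 = 4900 - 42 ≡ 8; y = λ·(9 - 8) - 63 ≡ 7. → (8, 7)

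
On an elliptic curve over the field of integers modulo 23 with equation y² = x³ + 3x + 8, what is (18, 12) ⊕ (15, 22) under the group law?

(18, 12) + (15, 22). λ = (22 - 12)/(15 - 18) ≡ 10/20 mod 23. 20⁻¹ ≡ 15 (mod 23), so λ ≡ 12.
  x = λ² - 18 - 15 = 144 - 33 ≡ 19; y = λ·(18 - 19) - 12 ≡ 22. → (19, 22)

(19, 22)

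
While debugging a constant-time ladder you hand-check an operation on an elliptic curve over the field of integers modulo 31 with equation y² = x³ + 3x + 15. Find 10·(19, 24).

Write Q = (19, 24).
Double-and-add on 10 = (1010)₂. Start with Q = (19, 24) for the leading 1-bit.
double: tangent at (19, 24): λ = (3·19² + 3)/(2·24) ≡ 1/17. 17⁻¹ ≡ 11 (mod 31), so λ ≡ 1·11 ≡ 11.
  x = λ² - 19 - 19 = 121 - 38 ≡ 21; y = λ·(19 - 21) - 24 ≡ 16. → (21, 16)
double: tangent at (21, 16): λ = (3·21² + 3)/(2·16) ≡ 24/1. 1⁻¹ ≡ 1 (mod 31), so λ ≡ 24·1 ≡ 24.
  x = λ² - 21 - 21 = 576 - 42 ≡ 7; y = λ·(21 - 7) - 16 ≡ 10. → (7, 10)
add Q: (7, 10) + (19, 24). λ = (24 - 10)/(19 - 7) ≡ 14/12 mod 31. 12⁻¹ ≡ 13 (mod 31), so λ ≡ 27.
  x = λ² - 7 - 19 = 729 - 26 ≡ 21; y = λ·(7 - 21) - 10 ≡ 15. → (21, 15)
double: tangent at (21, 15): λ = (3·21² + 3)/(2·15) ≡ 24/30. 30⁻¹ ≡ 30 (mod 31), so λ ≡ 24·30 ≡ 7.
  x = λ² - 21 - 21 = 49 - 42 ≡ 7; y = λ·(21 - 7) - 15 ≡ 21. → (7, 21)

(7, 21)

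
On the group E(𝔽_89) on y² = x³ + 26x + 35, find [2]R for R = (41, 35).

(28, 38)

tangent at (41, 35): λ = (3·41² + 26)/(2·35) ≡ 85/70. 70⁻¹ ≡ 14 (mod 89), so λ ≡ 85·14 ≡ 33.
  x = λ² - 41 - 41 = 1089 - 82 ≡ 28; y = λ·(41 - 28) - 35 ≡ 38. → (28, 38)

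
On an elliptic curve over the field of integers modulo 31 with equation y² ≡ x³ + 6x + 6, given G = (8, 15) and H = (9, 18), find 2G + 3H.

First 2G:
Repeated addition: build up to 2G.
2G: tangent at (8, 15): λ = (3·8² + 6)/(2·15) ≡ 12/30. 30⁻¹ ≡ 30 (mod 31) since 30·30 = 900 ≡ 1, so λ ≡ 12·30 ≡ 19.
  x = λ² - 8 - 8 = 361 - 16 ≡ 4; y = λ·(8 - 4) - 15 ≡ 30. → (4, 30)
2G = (4, 30).
Next 3H:
Repeated addition: build up to 3H.
2H: tangent at (9, 18): λ = (3·9² + 6)/(2·18) ≡ 1/5. 5⁻¹ ≡ 25 (mod 31), so λ ≡ 1·25 ≡ 25.
  x = λ² - 9 - 9 = 625 - 18 ≡ 18; y = λ·(9 - 18) - 18 ≡ 5. → (18, 5)
3H: (18, 5) + (9, 18). λ = (18 - 5)/(9 - 18) ≡ 13/22 mod 31. 22⁻¹ ≡ 24 (mod 31) since 22·24 = 528 ≡ 1, so λ ≡ 2.
  x = λ² - 18 - 9 = 4 - 27 ≡ 8; y = λ·(18 - 8) - 5 ≡ 15. → (8, 15)
3H = (8, 15).
Finally 2G + 3H:
(4, 30) + (8, 15). λ = (15 - 30)/(8 - 4) ≡ 16/4 mod 31. 4⁻¹ ≡ 8 (mod 31) since 4·8 = 32 ≡ 1, so λ ≡ 4.
  x = λ² - 4 - 8 = 16 - 12 ≡ 4; y = λ·(4 - 4) - 30 ≡ 1. → (4, 1)

(4, 1)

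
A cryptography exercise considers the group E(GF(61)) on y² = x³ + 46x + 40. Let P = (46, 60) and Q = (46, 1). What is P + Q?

O

The two points share x = 46 and their y-coordinates satisfy 60 + 1 ≡ 0 (mod 61), so they are inverses. Their sum is O.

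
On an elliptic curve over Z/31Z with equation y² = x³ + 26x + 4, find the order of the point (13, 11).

10

2P: tangent at (13, 11): λ = (3·13² + 26)/(2·11) ≡ 6/22. 22⁻¹ ≡ 24 (mod 31), so λ ≡ 6·24 ≡ 20.
  x = λ² - 13 - 13 = 400 - 26 ≡ 2; y = λ·(13 - 2) - 11 ≡ 23. → (2, 23)
3P: (2, 23) + (13, 11). λ = (11 - 23)/(13 - 2) ≡ 19/11 mod 31. 11⁻¹ ≡ 17 (mod 31), so λ ≡ 13.
  x = λ² - 2 - 13 = 169 - 15 ≡ 30; y = λ·(2 - 30) - 23 ≡ 16. → (30, 16)
4P: (30, 16) + (13, 11). λ = (11 - 16)/(13 - 30) ≡ 26/14 mod 31. 14⁻¹ ≡ 20 (mod 31) since 14·20 = 280 ≡ 1, so λ ≡ 24.
  x = λ² - 30 - 13 = 576 - 43 ≡ 6; y = λ·(30 - 6) - 16 ≡ 2. → (6, 2)
5P: (6, 2) + (13, 11). λ = (11 - 2)/(13 - 6) ≡ 9/7 mod 31. 7⁻¹ ≡ 9 (mod 31) since 7·9 = 63 ≡ 1, so λ ≡ 19.
  x = λ² - 6 - 13 = 361 - 19 ≡ 1; y = λ·(6 - 1) - 2 ≡ 0. → (1, 0)
6P: (1, 0) + (13, 11). λ = (11 - 0)/(13 - 1) ≡ 11/12 mod 31. 12⁻¹ ≡ 13 (mod 31), so λ ≡ 19.
  x = λ² - 1 - 13 = 361 - 14 ≡ 6; y = λ·(1 - 6) - 0 ≡ 29. → (6, 29)
7P: (6, 29) + (13, 11). λ = (11 - 29)/(13 - 6) ≡ 13/7 mod 31. 7⁻¹ ≡ 9 (mod 31) since 7·9 = 63 ≡ 1, so λ ≡ 24.
  x = λ² - 6 - 13 = 576 - 19 ≡ 30; y = λ·(6 - 30) - 29 ≡ 15. → (30, 15)
8P: (30, 15) + (13, 11). λ = (11 - 15)/(13 - 30) ≡ 27/14 mod 31. 14⁻¹ ≡ 20 (mod 31), so λ ≡ 13.
  x = λ² - 30 - 13 = 169 - 43 ≡ 2; y = λ·(30 - 2) - 15 ≡ 8. → (2, 8)
9P: (2, 8) + (13, 11). λ = (11 - 8)/(13 - 2) ≡ 3/11 mod 31. 11⁻¹ ≡ 17 (mod 31), so λ ≡ 20.
  x = λ² - 2 - 13 = 400 - 15 ≡ 13; y = λ·(2 - 13) - 8 ≡ 20. → (13, 20)
10P: (13, 20) + (13, 11): same x and y₁ ≡ -y₂, so the sum is 𝒪.
10P = 𝒪, so the order is 10.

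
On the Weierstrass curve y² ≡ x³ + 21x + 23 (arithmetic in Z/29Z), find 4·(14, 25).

(7, 7)

Write Q = (14, 25).
Repeated addition: build up to 4Q.
2Q: tangent at (14, 25): λ = (3·14² + 21)/(2·25) ≡ 0/21. 21⁻¹ ≡ 18 (mod 29) since 21·18 = 378 ≡ 1, so λ ≡ 0·18 ≡ 0.
  x = λ² - 14 - 14 = 0 - 28 ≡ 1; y = λ·(14 - 1) - 25 ≡ 4. → (1, 4)
3Q: (1, 4) + (14, 25). λ = (25 - 4)/(14 - 1) ≡ 21/13 mod 29. 13⁻¹ ≡ 9 (mod 29) since 13·9 = 117 ≡ 1, so λ ≡ 15.
  x = λ² - 1 - 14 = 225 - 15 ≡ 7; y = λ·(1 - 7) - 4 ≡ 22. → (7, 22)
4Q: (7, 22) + (14, 25). λ = (25 - 22)/(14 - 7) ≡ 3/7 mod 29. 7⁻¹ ≡ 25 (mod 29), so λ ≡ 17.
  x = λ² - 7 - 14 = 289 - 21 ≡ 7; y = λ·(7 - 7) - 22 ≡ 7. → (7, 7)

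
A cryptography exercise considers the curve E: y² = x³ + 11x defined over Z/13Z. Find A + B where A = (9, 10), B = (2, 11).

(9, 10) + (2, 11). λ = (11 - 10)/(2 - 9) ≡ 1/6 mod 13. 6⁻¹ ≡ 11 (mod 13) since 6·11 = 66 ≡ 1, so λ ≡ 11.
  x = λ² - 9 - 2 = 121 - 11 ≡ 6; y = λ·(9 - 6) - 10 ≡ 10. → (6, 10)

(6, 10)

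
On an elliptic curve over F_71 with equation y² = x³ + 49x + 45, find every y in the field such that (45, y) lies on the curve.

x³ + 49x + 45 = 93375 ≡ 10 (mod 71).
Square roots of 10 mod 71: 9 and 62 (since 9² = 81 ≡ 10).

9, 62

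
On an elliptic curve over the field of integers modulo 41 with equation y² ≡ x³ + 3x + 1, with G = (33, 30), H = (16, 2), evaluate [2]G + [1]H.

(3, 23)

First 2G:
Repeated addition: build up to 2G.
2G: tangent at (33, 30): λ = (3·33² + 3)/(2·30) ≡ 31/19. 19⁻¹ ≡ 13 (mod 41) since 19·13 = 247 ≡ 1, so λ ≡ 31·13 ≡ 34.
  x = λ² - 33 - 33 = 1156 - 66 ≡ 24; y = λ·(33 - 24) - 30 ≡ 30. → (24, 30)
2G = (24, 30).
Finally 2G + H:
(24, 30) + (16, 2). λ = (2 - 30)/(16 - 24) ≡ 13/33 mod 41. 33⁻¹ ≡ 5 (mod 41), so λ ≡ 24.
  x = λ² - 24 - 16 = 576 - 40 ≡ 3; y = λ·(24 - 3) - 30 ≡ 23. → (3, 23)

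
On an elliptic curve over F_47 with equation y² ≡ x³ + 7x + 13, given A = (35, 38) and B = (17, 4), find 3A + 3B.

First 3A:
Repeated addition: build up to 3A.
2A: tangent at (35, 38): λ = (3·35² + 7)/(2·38) ≡ 16/29. 29⁻¹ ≡ 13 (mod 47), so λ ≡ 16·13 ≡ 20.
  x = λ² - 35 - 35 = 400 - 70 ≡ 1; y = λ·(35 - 1) - 38 ≡ 31. → (1, 31)
3A: (1, 31) + (35, 38). λ = (38 - 31)/(35 - 1) ≡ 7/34 mod 47. 34⁻¹ ≡ 18 (mod 47) since 34·18 = 612 ≡ 1, so λ ≡ 32.
  x = λ² - 1 - 35 = 1024 - 36 ≡ 1; y = λ·(1 - 1) - 31 ≡ 16. → (1, 16)
3A = (1, 16).
Next 3B:
Repeated addition: build up to 3B.
2B: tangent at (17, 4): λ = (3·17² + 7)/(2·4) ≡ 28/8. 8⁻¹ ≡ 6 (mod 47), so λ ≡ 28·6 ≡ 27.
  x = λ² - 17 - 17 = 729 - 34 ≡ 37; y = λ·(17 - 37) - 4 ≡ 20. → (37, 20)
3B: (37, 20) + (17, 4). λ = (4 - 20)/(17 - 37) ≡ 31/27 mod 47. 27⁻¹ ≡ 7 (mod 47) since 27·7 = 189 ≡ 1, so λ ≡ 29.
  x = λ² - 37 - 17 = 841 - 54 ≡ 35; y = λ·(37 - 35) - 20 ≡ 38. → (35, 38)
3B = (35, 38).
Finally 3A + 3B:
(1, 16) + (35, 38). λ = (38 - 16)/(35 - 1) ≡ 22/34 mod 47. 34⁻¹ ≡ 18 (mod 47), so λ ≡ 20.
  x = λ² - 1 - 35 = 400 - 36 ≡ 35; y = λ·(1 - 35) - 16 ≡ 9. → (35, 9)

(35, 9)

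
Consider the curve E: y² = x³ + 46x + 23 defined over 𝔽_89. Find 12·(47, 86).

Write Q = (47, 86).
Double-and-add on 12 = (1100)₂. Start with Q = (47, 86) for the leading 1-bit.
double: tangent at (47, 86): λ = (3·47² + 46)/(2·86) ≡ 87/83. 83⁻¹ ≡ 74 (mod 89), so λ ≡ 87·74 ≡ 30.
  x = λ² - 47 - 47 = 900 - 94 ≡ 5; y = λ·(47 - 5) - 86 ≡ 17. → (5, 17)
add Q: (5, 17) + (47, 86). λ = (86 - 17)/(47 - 5) ≡ 69/42 mod 89. 42⁻¹ ≡ 53 (mod 89), so λ ≡ 8.
  x = λ² - 5 - 47 = 64 - 52 ≡ 12; y = λ·(5 - 12) - 17 ≡ 16. → (12, 16)
double: tangent at (12, 16): λ = (3·12² + 46)/(2·16) ≡ 33/32. 32⁻¹ ≡ 64 (mod 89), so λ ≡ 33·64 ≡ 65.
  x = λ² - 12 - 12 = 4225 - 24 ≡ 18; y = λ·(12 - 18) - 16 ≡ 39. → (18, 39)
double: tangent at (18, 39): λ = (3·18² + 46)/(2·39) ≡ 39/78. 78⁻¹ ≡ 8 (mod 89), so λ ≡ 39·8 ≡ 45.
  x = λ² - 18 - 18 = 2025 - 36 ≡ 31; y = λ·(18 - 31) - 39 ≡ 88. → (31, 88)

(31, 88)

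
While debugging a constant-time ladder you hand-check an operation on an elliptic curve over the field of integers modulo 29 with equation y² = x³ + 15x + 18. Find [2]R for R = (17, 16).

tangent at (17, 16): λ = (3·17² + 15)/(2·16) ≡ 12/3. 3⁻¹ ≡ 10 (mod 29) since 3·10 = 30 ≡ 1, so λ ≡ 12·10 ≡ 4.
  x = λ² - 17 - 17 = 16 - 34 ≡ 11; y = λ·(17 - 11) - 16 ≡ 8. → (11, 8)

(11, 8)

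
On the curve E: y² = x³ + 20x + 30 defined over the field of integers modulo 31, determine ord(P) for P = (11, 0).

2

2P: (11, 0) + (11, 0): same x and y₁ ≡ -y₂, so the sum is O.
2P = O, so the order is 2.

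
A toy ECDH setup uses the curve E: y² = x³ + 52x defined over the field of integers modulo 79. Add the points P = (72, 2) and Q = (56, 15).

(68, 54)

(72, 2) + (56, 15). λ = (15 - 2)/(56 - 72) ≡ 13/63 mod 79. 63⁻¹ ≡ 74 (mod 79), so λ ≡ 14.
  x = λ² - 72 - 56 = 196 - 128 ≡ 68; y = λ·(72 - 68) - 2 ≡ 54. → (68, 54)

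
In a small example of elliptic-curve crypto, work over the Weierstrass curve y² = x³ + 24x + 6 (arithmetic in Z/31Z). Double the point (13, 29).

(6, 26)

tangent at (13, 29): λ = (3·13² + 24)/(2·29) ≡ 4/27. 27⁻¹ ≡ 23 (mod 31) since 27·23 = 621 ≡ 1, so λ ≡ 4·23 ≡ 30.
  x = λ² - 13 - 13 = 900 - 26 ≡ 6; y = λ·(13 - 6) - 29 ≡ 26. → (6, 26)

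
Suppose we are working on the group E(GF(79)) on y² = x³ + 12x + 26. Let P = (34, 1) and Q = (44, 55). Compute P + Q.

(27, 21)

(34, 1) + (44, 55). λ = (55 - 1)/(44 - 34) ≡ 54/10 mod 79. 10⁻¹ ≡ 8 (mod 79), so λ ≡ 37.
  x = λ² - 34 - 44 = 1369 - 78 ≡ 27; y = λ·(34 - 27) - 1 ≡ 21. → (27, 21)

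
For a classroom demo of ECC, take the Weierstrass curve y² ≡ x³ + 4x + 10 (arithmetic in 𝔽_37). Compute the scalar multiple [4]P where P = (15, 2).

Double-and-add on 4 = (100)₂. Start with P = (15, 2) for the leading 1-bit.
double: tangent at (15, 2): λ = (3·15² + 4)/(2·2) ≡ 13/4. 4⁻¹ ≡ 28 (mod 37) since 4·28 = 112 ≡ 1, so λ ≡ 13·28 ≡ 31.
  x = λ² - 15 - 15 = 961 - 30 ≡ 6; y = λ·(15 - 6) - 2 ≡ 18. → (6, 18)
double: tangent at (6, 18): λ = (3·6² + 4)/(2·18) ≡ 1/36. 36⁻¹ ≡ 36 (mod 37) since 36·36 = 1296 ≡ 1, so λ ≡ 1·36 ≡ 36.
  x = λ² - 6 - 6 = 1296 - 12 ≡ 26; y = λ·(6 - 26) - 18 ≡ 2. → (26, 2)

(26, 2)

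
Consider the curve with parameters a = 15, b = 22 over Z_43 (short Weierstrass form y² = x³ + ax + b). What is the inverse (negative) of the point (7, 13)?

-(7, 13) = (7, -13 mod 43) = (7, 30).

(7, 30)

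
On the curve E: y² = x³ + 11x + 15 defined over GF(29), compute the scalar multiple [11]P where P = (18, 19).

(22, 1)

Double-and-add on 11 = (1011)₂. Start with P = (18, 19) for the leading 1-bit.
double: tangent at (18, 19): λ = (3·18² + 11)/(2·19) ≡ 26/9. 9⁻¹ ≡ 13 (mod 29), so λ ≡ 26·13 ≡ 19.
  x = λ² - 18 - 18 = 361 - 36 ≡ 6; y = λ·(18 - 6) - 19 ≡ 6. → (6, 6)
double: tangent at (6, 6): λ = (3·6² + 11)/(2·6) ≡ 3/12. 12⁻¹ ≡ 17 (mod 29) since 12·17 = 204 ≡ 1, so λ ≡ 3·17 ≡ 22.
  x = λ² - 6 - 6 = 484 - 12 ≡ 8; y = λ·(6 - 8) - 6 ≡ 8. → (8, 8)
add P: (8, 8) + (18, 19). λ = (19 - 8)/(18 - 8) ≡ 11/10 mod 29. 10⁻¹ ≡ 3 (mod 29) since 10·3 = 30 ≡ 1, so λ ≡ 4.
  x = λ² - 8 - 18 = 16 - 26 ≡ 19; y = λ·(8 - 19) - 8 ≡ 6. → (19, 6)
double: tangent at (19, 6): λ = (3·19² + 11)/(2·6) ≡ 21/12. 12⁻¹ ≡ 17 (mod 29), so λ ≡ 21·17 ≡ 9.
  x = λ² - 19 - 19 = 81 - 38 ≡ 14; y = λ·(19 - 14) - 6 ≡ 10. → (14, 10)
add P: (14, 10) + (18, 19). λ = (19 - 10)/(18 - 14) ≡ 9/4 mod 29. 4⁻¹ ≡ 22 (mod 29), so λ ≡ 24.
  x = λ² - 14 - 18 = 576 - 32 ≡ 22; y = λ·(14 - 22) - 10 ≡ 1. → (22, 1)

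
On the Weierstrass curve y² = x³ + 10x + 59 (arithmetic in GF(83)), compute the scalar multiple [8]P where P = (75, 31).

(81, 60)

Repeated addition: build up to 8P.
2P: tangent at (75, 31): λ = (3·75² + 10)/(2·31) ≡ 36/62. 62⁻¹ ≡ 79 (mod 83), so λ ≡ 36·79 ≡ 22.
  x = λ² - 75 - 75 = 484 - 150 ≡ 2; y = λ·(75 - 2) - 31 ≡ 81. → (2, 81)
3P: (2, 81) + (75, 31). λ = (31 - 81)/(75 - 2) ≡ 33/73 mod 83. 73⁻¹ ≡ 58 (mod 83), so λ ≡ 5.
  x = λ² - 2 - 75 = 25 - 77 ≡ 31; y = λ·(2 - 31) - 81 ≡ 23. → (31, 23)
4P: (31, 23) + (75, 31). λ = (31 - 23)/(75 - 31) ≡ 8/44 mod 83. 44⁻¹ ≡ 17 (mod 83), so λ ≡ 53.
  x = λ² - 31 - 75 = 2809 - 106 ≡ 47; y = λ·(31 - 47) - 23 ≡ 42. → (47, 42)
5P: (47, 42) + (75, 31). λ = (31 - 42)/(75 - 47) ≡ 72/28 mod 83. 28⁻¹ ≡ 3 (mod 83), so λ ≡ 50.
  x = λ² - 47 - 75 = 2500 - 122 ≡ 54; y = λ·(47 - 54) - 42 ≡ 23. → (54, 23)
6P: (54, 23) + (75, 31). λ = (31 - 23)/(75 - 54) ≡ 8/21 mod 83. 21⁻¹ ≡ 4 (mod 83), so λ ≡ 32.
  x = λ² - 54 - 75 = 1024 - 129 ≡ 65; y = λ·(54 - 65) - 23 ≡ 40. → (65, 40)
7P: (65, 40) + (75, 31). λ = (31 - 40)/(75 - 65) ≡ 74/10 mod 83. 10⁻¹ ≡ 25 (mod 83) since 10·25 = 250 ≡ 1, so λ ≡ 24.
  x = λ² - 65 - 75 = 576 - 140 ≡ 21; y = λ·(65 - 21) - 40 ≡ 20. → (21, 20)
8P: (21, 20) + (75, 31). λ = (31 - 20)/(75 - 21) ≡ 11/54 mod 83. 54⁻¹ ≡ 20 (mod 83), so λ ≡ 54.
  x = λ² - 21 - 75 = 2916 - 96 ≡ 81; y = λ·(21 - 81) - 20 ≡ 60. → (81, 60)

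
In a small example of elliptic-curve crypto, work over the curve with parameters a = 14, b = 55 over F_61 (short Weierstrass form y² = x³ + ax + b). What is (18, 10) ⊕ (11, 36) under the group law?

(18, 10) + (11, 36). λ = (36 - 10)/(11 - 18) ≡ 26/54 mod 61. 54⁻¹ ≡ 26 (mod 61) since 54·26 = 1404 ≡ 1, so λ ≡ 5.
  x = λ² - 18 - 11 = 25 - 29 ≡ 57; y = λ·(18 - 57) - 10 ≡ 39. → (57, 39)

(57, 39)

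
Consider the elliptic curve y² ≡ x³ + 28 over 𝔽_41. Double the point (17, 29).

(25, 14)

tangent at (17, 29): λ = (3·17² + 0)/(2·29) ≡ 6/17. 17⁻¹ ≡ 29 (mod 41), so λ ≡ 6·29 ≡ 10.
  x = λ² - 17 - 17 = 100 - 34 ≡ 25; y = λ·(17 - 25) - 29 ≡ 14. → (25, 14)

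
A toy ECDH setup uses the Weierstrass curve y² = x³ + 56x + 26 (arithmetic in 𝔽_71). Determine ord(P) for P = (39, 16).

2P: tangent at (39, 16): λ = (3·39² + 56)/(2·16) ≡ 4/32. 32⁻¹ ≡ 20 (mod 71), so λ ≡ 4·20 ≡ 9.
  x = λ² - 39 - 39 = 81 - 78 ≡ 3; y = λ·(39 - 3) - 16 ≡ 24. → (3, 24)
3P: (3, 24) + (39, 16). λ = (16 - 24)/(39 - 3) ≡ 63/36 mod 71. 36⁻¹ ≡ 2 (mod 71) since 36·2 = 72 ≡ 1, so λ ≡ 55.
  x = λ² - 3 - 39 = 3025 - 42 ≡ 1; y = λ·(3 - 1) - 24 ≡ 15. → (1, 15)
4P: (1, 15) + (39, 16). λ = (16 - 15)/(39 - 1) ≡ 1/38 mod 71. 38⁻¹ ≡ 43 (mod 71), so λ ≡ 43.
  x = λ² - 1 - 39 = 1849 - 40 ≡ 34; y = λ·(1 - 34) - 15 ≡ 57. → (34, 57)
5P: (34, 57) + (39, 16). λ = (16 - 57)/(39 - 34) ≡ 30/5 mod 71. 5⁻¹ ≡ 57 (mod 71), so λ ≡ 6.
  x = λ² - 34 - 39 = 36 - 73 ≡ 34; y = λ·(34 - 34) - 57 ≡ 14. → (34, 14)
6P: (34, 14) + (39, 16). λ = (16 - 14)/(39 - 34) ≡ 2/5 mod 71. 5⁻¹ ≡ 57 (mod 71) since 5·57 = 285 ≡ 1, so λ ≡ 43.
  x = λ² - 34 - 39 = 1849 - 73 ≡ 1; y = λ·(34 - 1) - 14 ≡ 56. → (1, 56)
7P: (1, 56) + (39, 16). λ = (16 - 56)/(39 - 1) ≡ 31/38 mod 71. 38⁻¹ ≡ 43 (mod 71), so λ ≡ 55.
  x = λ² - 1 - 39 = 3025 - 40 ≡ 3; y = λ·(1 - 3) - 56 ≡ 47. → (3, 47)
8P: (3, 47) + (39, 16). λ = (16 - 47)/(39 - 3) ≡ 40/36 mod 71. 36⁻¹ ≡ 2 (mod 71), so λ ≡ 9.
  x = λ² - 3 - 39 = 81 - 42 ≡ 39; y = λ·(3 - 39) - 47 ≡ 55. → (39, 55)
9P: (39, 55) + (39, 16): same x and y₁ ≡ -y₂, so the sum is 𝒪.
9P = 𝒪, so the order is 9.

9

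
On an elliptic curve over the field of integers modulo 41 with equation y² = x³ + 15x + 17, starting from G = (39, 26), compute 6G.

Repeated addition: build up to 6G.
2G: tangent at (39, 26): λ = (3·39² + 15)/(2·26) ≡ 27/11. 11⁻¹ ≡ 15 (mod 41), so λ ≡ 27·15 ≡ 36.
  x = λ² - 39 - 39 = 1296 - 78 ≡ 29; y = λ·(39 - 29) - 26 ≡ 6. → (29, 6)
3G: (29, 6) + (39, 26). λ = (26 - 6)/(39 - 29) ≡ 20/10 mod 41. 10⁻¹ ≡ 37 (mod 41), so λ ≡ 2.
  x = λ² - 29 - 39 = 4 - 68 ≡ 18; y = λ·(29 - 18) - 6 ≡ 16. → (18, 16)
4G: (18, 16) + (39, 26). λ = (26 - 16)/(39 - 18) ≡ 10/21 mod 41. 21⁻¹ ≡ 2 (mod 41), so λ ≡ 20.
  x = λ² - 18 - 39 = 400 - 57 ≡ 15; y = λ·(18 - 15) - 16 ≡ 3. → (15, 3)
5G: (15, 3) + (39, 26). λ = (26 - 3)/(39 - 15) ≡ 23/24 mod 41. 24⁻¹ ≡ 12 (mod 41) since 24·12 = 288 ≡ 1, so λ ≡ 30.
  x = λ² - 15 - 39 = 900 - 54 ≡ 26; y = λ·(15 - 26) - 3 ≡ 36. → (26, 36)
6G: (26, 36) + (39, 26). λ = (26 - 36)/(39 - 26) ≡ 31/13 mod 41. 13⁻¹ ≡ 19 (mod 41), so λ ≡ 15.
  x = λ² - 26 - 39 = 225 - 65 ≡ 37; y = λ·(26 - 37) - 36 ≡ 4. → (37, 4)

(37, 4)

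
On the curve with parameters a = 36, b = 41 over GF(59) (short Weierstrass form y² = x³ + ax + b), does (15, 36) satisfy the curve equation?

no

y² = 36² ≡ 57; x³ + 36x + 41 = 3956 ≡ 3 (mod 59). 57 ≠ 3.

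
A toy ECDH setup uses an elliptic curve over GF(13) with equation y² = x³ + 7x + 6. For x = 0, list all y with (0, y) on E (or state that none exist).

none

x³ + 7x + 6 = 6 ≡ 6 (mod 13).
6 is a non-residue mod 13; no y exists.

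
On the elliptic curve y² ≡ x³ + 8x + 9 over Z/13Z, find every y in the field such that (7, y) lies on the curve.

x³ + 8x + 9 = 408 ≡ 5 (mod 13).
5 is a non-residue mod 13; no y exists.

none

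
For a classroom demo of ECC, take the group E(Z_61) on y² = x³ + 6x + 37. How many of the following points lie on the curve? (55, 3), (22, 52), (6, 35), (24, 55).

2

(55, 3): 3² ≡ 9, rhs ≡ 29 → off.
(22, 52): 52² ≡ 20, rhs ≡ 20 → on.
(6, 35): 35² ≡ 5, rhs ≡ 45 → off.
(24, 55): 55² ≡ 36, rhs ≡ 36 → on.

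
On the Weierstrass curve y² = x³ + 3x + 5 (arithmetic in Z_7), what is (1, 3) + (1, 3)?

tangent at (1, 3): λ = (3·1² + 3)/(2·3) ≡ 6/6. 6⁻¹ ≡ 6 (mod 7) since 6·6 = 36 ≡ 1, so λ ≡ 6·6 ≡ 1.
  x = λ² - 1 - 1 = 1 - 2 ≡ 6; y = λ·(1 - 6) - 3 ≡ 6. → (6, 6)

(6, 6)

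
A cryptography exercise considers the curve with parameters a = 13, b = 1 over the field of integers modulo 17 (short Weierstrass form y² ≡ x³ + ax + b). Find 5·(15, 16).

(13, 2)

Write Q = (15, 16).
Double-and-add on 5 = (101)₂. Start with Q = (15, 16) for the leading 1-bit.
double: tangent at (15, 16): λ = (3·15² + 13)/(2·16) ≡ 8/15. 15⁻¹ ≡ 8 (mod 17), so λ ≡ 8·8 ≡ 13.
  x = λ² - 15 - 15 = 169 - 30 ≡ 3; y = λ·(15 - 3) - 16 ≡ 4. → (3, 4)
double: tangent at (3, 4): λ = (3·3² + 13)/(2·4) ≡ 6/8. 8⁻¹ ≡ 15 (mod 17) since 8·15 = 120 ≡ 1, so λ ≡ 6·15 ≡ 5.
  x = λ² - 3 - 3 = 25 - 6 ≡ 2; y = λ·(3 - 2) - 4 ≡ 1. → (2, 1)
add Q: (2, 1) + (15, 16). λ = (16 - 1)/(15 - 2) ≡ 15/13 mod 17. 13⁻¹ ≡ 4 (mod 17), so λ ≡ 9.
  x = λ² - 2 - 15 = 81 - 17 ≡ 13; y = λ·(2 - 13) - 1 ≡ 2. → (13, 2)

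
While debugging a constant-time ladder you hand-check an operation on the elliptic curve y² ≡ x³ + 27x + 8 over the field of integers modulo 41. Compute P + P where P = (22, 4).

(17, 3)

tangent at (22, 4): λ = (3·22² + 27)/(2·4) ≡ 3/8. 8⁻¹ ≡ 36 (mod 41) since 8·36 = 288 ≡ 1, so λ ≡ 3·36 ≡ 26.
  x = λ² - 22 - 22 = 676 - 44 ≡ 17; y = λ·(22 - 17) - 4 ≡ 3. → (17, 3)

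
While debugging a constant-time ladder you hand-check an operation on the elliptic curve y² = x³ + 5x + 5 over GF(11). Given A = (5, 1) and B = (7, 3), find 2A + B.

(9, 8)

First 2A:
Repeated addition: build up to 2A.
2A: tangent at (5, 1): λ = (3·5² + 5)/(2·1) ≡ 3/2. 2⁻¹ ≡ 6 (mod 11) since 2·6 = 12 ≡ 1, so λ ≡ 3·6 ≡ 7.
  x = λ² - 5 - 5 = 49 - 10 ≡ 6; y = λ·(5 - 6) - 1 ≡ 3. → (6, 3)
2A = (6, 3).
Finally 2A + B:
(6, 3) + (7, 3). λ = (3 - 3)/(7 - 6) ≡ 0/1 mod 11. 1⁻¹ ≡ 1 (mod 11) since 1·1 = 1 ≡ 1, so λ ≡ 0.
  x = λ² - 6 - 7 = 0 - 13 ≡ 9; y = λ·(6 - 9) - 3 ≡ 8. → (9, 8)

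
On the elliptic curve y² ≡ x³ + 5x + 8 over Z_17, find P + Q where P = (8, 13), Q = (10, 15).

(0, 12)

(8, 13) + (10, 15). λ = (15 - 13)/(10 - 8) ≡ 2/2 mod 17. 2⁻¹ ≡ 9 (mod 17), so λ ≡ 1.
  x = λ² - 8 - 10 = 1 - 18 ≡ 0; y = λ·(8 - 0) - 13 ≡ 12. → (0, 12)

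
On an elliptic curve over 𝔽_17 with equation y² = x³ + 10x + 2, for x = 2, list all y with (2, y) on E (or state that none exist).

8, 9

x³ + 10x + 2 = 30 ≡ 13 (mod 17).
Square roots of 13 mod 17: 8 and 9 (since 8² = 64 ≡ 13).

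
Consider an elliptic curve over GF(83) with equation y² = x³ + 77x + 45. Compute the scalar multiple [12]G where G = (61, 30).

(40, 71)

Double-and-add on 12 = (1100)₂. Start with G = (61, 30) for the leading 1-bit.
double: tangent at (61, 30): λ = (3·61² + 77)/(2·30) ≡ 35/60. 60⁻¹ ≡ 18 (mod 83), so λ ≡ 35·18 ≡ 49.
  x = λ² - 61 - 61 = 2401 - 122 ≡ 38; y = λ·(61 - 38) - 30 ≡ 18. → (38, 18)
add G: (38, 18) + (61, 30). λ = (30 - 18)/(61 - 38) ≡ 12/23 mod 83. 23⁻¹ ≡ 65 (mod 83), so λ ≡ 33.
  x = λ² - 38 - 61 = 1089 - 99 ≡ 77; y = λ·(38 - 77) - 18 ≡ 23. → (77, 23)
double: tangent at (77, 23): λ = (3·77² + 77)/(2·23) ≡ 19/46. 46⁻¹ ≡ 74 (mod 83), so λ ≡ 19·74 ≡ 78.
  x = λ² - 77 - 77 = 6084 - 154 ≡ 37; y = λ·(77 - 37) - 23 ≡ 26. → (37, 26)
double: tangent at (37, 26): λ = (3·37² + 77)/(2·26) ≡ 34/52. 52⁻¹ ≡ 8 (mod 83) since 52·8 = 416 ≡ 1, so λ ≡ 34·8 ≡ 23.
  x = λ² - 37 - 37 = 529 - 74 ≡ 40; y = λ·(37 - 40) - 26 ≡ 71. → (40, 71)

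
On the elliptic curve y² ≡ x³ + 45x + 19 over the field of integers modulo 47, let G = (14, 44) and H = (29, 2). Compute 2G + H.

First 2G:
Repeated addition: build up to 2G.
2G: tangent at (14, 44): λ = (3·14² + 45)/(2·44) ≡ 22/41. 41⁻¹ ≡ 39 (mod 47) since 41·39 = 1599 ≡ 1, so λ ≡ 22·39 ≡ 12.
  x = λ² - 14 - 14 = 144 - 28 ≡ 22; y = λ·(14 - 22) - 44 ≡ 1. → (22, 1)
2G = (22, 1).
Finally 2G + H:
(22, 1) + (29, 2). λ = (2 - 1)/(29 - 22) ≡ 1/7 mod 47. 7⁻¹ ≡ 27 (mod 47) since 7·27 = 189 ≡ 1, so λ ≡ 27.
  x = λ² - 22 - 29 = 729 - 51 ≡ 20; y = λ·(22 - 20) - 1 ≡ 6. → (20, 6)

(20, 6)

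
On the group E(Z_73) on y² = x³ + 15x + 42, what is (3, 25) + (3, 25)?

tangent at (3, 25): λ = (3·3² + 15)/(2·25) ≡ 42/50. 50⁻¹ ≡ 19 (mod 73) since 50·19 = 950 ≡ 1, so λ ≡ 42·19 ≡ 68.
  x = λ² - 3 - 3 = 4624 - 6 ≡ 19; y = λ·(3 - 19) - 25 ≡ 55. → (19, 55)

(19, 55)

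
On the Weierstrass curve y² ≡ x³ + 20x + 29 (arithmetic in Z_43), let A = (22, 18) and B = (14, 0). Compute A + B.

(22, 18) + (14, 0). λ = (0 - 18)/(14 - 22) ≡ 25/35 mod 43. 35⁻¹ ≡ 16 (mod 43) since 35·16 = 560 ≡ 1, so λ ≡ 13.
  x = λ² - 22 - 14 = 169 - 36 ≡ 4; y = λ·(22 - 4) - 18 ≡ 1. → (4, 1)

(4, 1)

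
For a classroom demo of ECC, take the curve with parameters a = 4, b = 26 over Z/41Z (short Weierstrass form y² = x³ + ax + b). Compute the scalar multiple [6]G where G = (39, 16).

Double-and-add on 6 = (110)₂. Start with G = (39, 16) for the leading 1-bit.
double: tangent at (39, 16): λ = (3·39² + 4)/(2·16) ≡ 16/32. 32⁻¹ ≡ 9 (mod 41) since 32·9 = 288 ≡ 1, so λ ≡ 16·9 ≡ 21.
  x = λ² - 39 - 39 = 441 - 78 ≡ 35; y = λ·(39 - 35) - 16 ≡ 27. → (35, 27)
add G: (35, 27) + (39, 16). λ = (16 - 27)/(39 - 35) ≡ 30/4 mod 41. 4⁻¹ ≡ 31 (mod 41), so λ ≡ 28.
  x = λ² - 35 - 39 = 784 - 74 ≡ 13; y = λ·(35 - 13) - 27 ≡ 15. → (13, 15)
double: tangent at (13, 15): λ = (3·13² + 4)/(2·15) ≡ 19/30. 30⁻¹ ≡ 26 (mod 41) since 30·26 = 780 ≡ 1, so λ ≡ 19·26 ≡ 2.
  x = λ² - 13 - 13 = 4 - 26 ≡ 19; y = λ·(13 - 19) - 15 ≡ 14. → (19, 14)

(19, 14)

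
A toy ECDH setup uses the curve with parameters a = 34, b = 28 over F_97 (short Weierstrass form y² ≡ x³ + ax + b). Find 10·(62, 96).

(58, 28)

Write G = (62, 96).
Repeated addition: build up to 10G.
2G: tangent at (62, 96): λ = (3·62² + 34)/(2·96) ≡ 23/95. 95⁻¹ ≡ 48 (mod 97) since 95·48 = 4560 ≡ 1, so λ ≡ 23·48 ≡ 37.
  x = λ² - 62 - 62 = 1369 - 124 ≡ 81; y = λ·(62 - 81) - 96 ≡ 74. → (81, 74)
3G: (81, 74) + (62, 96). λ = (96 - 74)/(62 - 81) ≡ 22/78 mod 97. 78⁻¹ ≡ 51 (mod 97), so λ ≡ 55.
  x = λ² - 81 - 62 = 3025 - 143 ≡ 69; y = λ·(81 - 69) - 74 ≡ 4. → (69, 4)
4G: (69, 4) + (62, 96). λ = (96 - 4)/(62 - 69) ≡ 92/90 mod 97. 90⁻¹ ≡ 83 (mod 97), so λ ≡ 70.
  x = λ² - 69 - 62 = 4900 - 131 ≡ 16; y = λ·(69 - 16) - 4 ≡ 20. → (16, 20)
5G: (16, 20) + (62, 96). λ = (96 - 20)/(62 - 16) ≡ 76/46 mod 97. 46⁻¹ ≡ 19 (mod 97), so λ ≡ 86.
  x = λ² - 16 - 62 = 7396 - 78 ≡ 43; y = λ·(16 - 43) - 20 ≡ 83. → (43, 83)
6G: (43, 83) + (62, 96). λ = (96 - 83)/(62 - 43) ≡ 13/19 mod 97. 19⁻¹ ≡ 46 (mod 97) since 19·46 = 874 ≡ 1, so λ ≡ 16.
  x = λ² - 43 - 62 = 256 - 105 ≡ 54; y = λ·(43 - 54) - 83 ≡ 32. → (54, 32)
7G: (54, 32) + (62, 96). λ = (96 - 32)/(62 - 54) ≡ 64/8 mod 97. 8⁻¹ ≡ 85 (mod 97) since 8·85 = 680 ≡ 1, so λ ≡ 8.
  x = λ² - 54 - 62 = 64 - 116 ≡ 45; y = λ·(54 - 45) - 32 ≡ 40. → (45, 40)
8G: (45, 40) + (62, 96). λ = (96 - 40)/(62 - 45) ≡ 56/17 mod 97. 17⁻¹ ≡ 40 (mod 97), so λ ≡ 9.
  x = λ² - 45 - 62 = 81 - 107 ≡ 71; y = λ·(45 - 71) - 40 ≡ 17. → (71, 17)
9G: (71, 17) + (62, 96). λ = (96 - 17)/(62 - 71) ≡ 79/88 mod 97. 88⁻¹ ≡ 43 (mod 97), so λ ≡ 2.
  x = λ² - 71 - 62 = 4 - 133 ≡ 65; y = λ·(71 - 65) - 17 ≡ 92. → (65, 92)
10G: (65, 92) + (62, 96). λ = (96 - 92)/(62 - 65) ≡ 4/94 mod 97. 94⁻¹ ≡ 32 (mod 97) since 94·32 = 3008 ≡ 1, so λ ≡ 31.
  x = λ² - 65 - 62 = 961 - 127 ≡ 58; y = λ·(65 - 58) - 92 ≡ 28. → (58, 28)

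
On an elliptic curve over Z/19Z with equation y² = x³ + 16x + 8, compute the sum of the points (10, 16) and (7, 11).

(10, 16) + (7, 11). λ = (11 - 16)/(7 - 10) ≡ 14/16 mod 19. 16⁻¹ ≡ 6 (mod 19), so λ ≡ 8.
  x = λ² - 10 - 7 = 64 - 17 ≡ 9; y = λ·(10 - 9) - 16 ≡ 11. → (9, 11)

(9, 11)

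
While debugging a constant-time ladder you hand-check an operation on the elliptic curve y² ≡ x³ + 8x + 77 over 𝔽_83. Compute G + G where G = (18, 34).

(64, 11)

tangent at (18, 34): λ = (3·18² + 8)/(2·34) ≡ 67/68. 68⁻¹ ≡ 11 (mod 83), so λ ≡ 67·11 ≡ 73.
  x = λ² - 18 - 18 = 5329 - 36 ≡ 64; y = λ·(18 - 64) - 34 ≡ 11. → (64, 11)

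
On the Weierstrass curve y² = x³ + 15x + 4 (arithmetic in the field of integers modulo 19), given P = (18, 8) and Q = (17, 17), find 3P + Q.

First 3P:
Repeated addition: build up to 3P.
2P: tangent at (18, 8): λ = (3·18² + 15)/(2·8) ≡ 18/16. 16⁻¹ ≡ 6 (mod 19) since 16·6 = 96 ≡ 1, so λ ≡ 18·6 ≡ 13.
  x = λ² - 18 - 18 = 169 - 36 ≡ 0; y = λ·(18 - 0) - 8 ≡ 17. → (0, 17)
3P: (0, 17) + (18, 8). λ = (8 - 17)/(18 - 0) ≡ 10/18 mod 19. 18⁻¹ ≡ 18 (mod 19) since 18·18 = 324 ≡ 1, so λ ≡ 9.
  x = λ² - 0 - 18 = 81 - 18 ≡ 6; y = λ·(0 - 6) - 17 ≡ 5. → (6, 5)
3P = (6, 5).
Finally 3P + Q:
(6, 5) + (17, 17). λ = (17 - 5)/(17 - 6) ≡ 12/11 mod 19. 11⁻¹ ≡ 7 (mod 19), so λ ≡ 8.
  x = λ² - 6 - 17 = 64 - 23 ≡ 3; y = λ·(6 - 3) - 5 ≡ 0. → (3, 0)

(3, 0)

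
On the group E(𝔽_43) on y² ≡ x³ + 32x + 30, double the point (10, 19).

tangent at (10, 19): λ = (3·10² + 32)/(2·19) ≡ 31/38. 38⁻¹ ≡ 17 (mod 43), so λ ≡ 31·17 ≡ 11.
  x = λ² - 10 - 10 = 121 - 20 ≡ 15; y = λ·(10 - 15) - 19 ≡ 12. → (15, 12)

(15, 12)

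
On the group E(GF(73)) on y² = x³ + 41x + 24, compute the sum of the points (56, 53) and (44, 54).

(56, 53) + (44, 54). λ = (54 - 53)/(44 - 56) ≡ 1/61 mod 73. 61⁻¹ ≡ 6 (mod 73), so λ ≡ 6.
  x = λ² - 56 - 44 = 36 - 100 ≡ 9; y = λ·(56 - 9) - 53 ≡ 10. → (9, 10)

(9, 10)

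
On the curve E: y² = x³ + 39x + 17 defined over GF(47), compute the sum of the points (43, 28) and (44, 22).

(43, 19)

(43, 28) + (44, 22). λ = (22 - 28)/(44 - 43) ≡ 41/1 mod 47. 1⁻¹ ≡ 1 (mod 47) since 1·1 = 1 ≡ 1, so λ ≡ 41.
  x = λ² - 43 - 44 = 1681 - 87 ≡ 43; y = λ·(43 - 43) - 28 ≡ 19. → (43, 19)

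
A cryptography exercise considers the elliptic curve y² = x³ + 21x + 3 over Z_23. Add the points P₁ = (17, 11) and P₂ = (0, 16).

(17, 11) + (0, 16). λ = (16 - 11)/(0 - 17) ≡ 5/6 mod 23. 6⁻¹ ≡ 4 (mod 23), so λ ≡ 20.
  x = λ² - 17 - 0 = 400 - 17 ≡ 15; y = λ·(17 - 15) - 11 ≡ 6. → (15, 6)

(15, 6)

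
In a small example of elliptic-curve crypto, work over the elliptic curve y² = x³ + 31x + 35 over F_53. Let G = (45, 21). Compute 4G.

Repeated addition: build up to 4G.
2G: tangent at (45, 21): λ = (3·45² + 31)/(2·21) ≡ 11/42. 42⁻¹ ≡ 24 (mod 53) since 42·24 = 1008 ≡ 1, so λ ≡ 11·24 ≡ 52.
  x = λ² - 45 - 45 = 2704 - 90 ≡ 17; y = λ·(45 - 17) - 21 ≡ 4. → (17, 4)
3G: (17, 4) + (45, 21). λ = (21 - 4)/(45 - 17) ≡ 17/28 mod 53. 28⁻¹ ≡ 36 (mod 53), so λ ≡ 29.
  x = λ² - 17 - 45 = 841 - 62 ≡ 37; y = λ·(17 - 37) - 4 ≡ 52. → (37, 52)
4G: (37, 52) + (45, 21). λ = (21 - 52)/(45 - 37) ≡ 22/8 mod 53. 8⁻¹ ≡ 20 (mod 53), so λ ≡ 16.
  x = λ² - 37 - 45 = 256 - 82 ≡ 15; y = λ·(37 - 15) - 52 ≡ 35. → (15, 35)

(15, 35)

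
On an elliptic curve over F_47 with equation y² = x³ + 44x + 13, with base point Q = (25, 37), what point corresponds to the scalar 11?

(14, 41)

Repeated addition: build up to 11Q.
2Q: tangent at (25, 37): λ = (3·25² + 44)/(2·37) ≡ 39/27. 27⁻¹ ≡ 7 (mod 47), so λ ≡ 39·7 ≡ 38.
  x = λ² - 25 - 25 = 1444 - 50 ≡ 31; y = λ·(25 - 31) - 37 ≡ 17. → (31, 17)
3Q: (31, 17) + (25, 37). λ = (37 - 17)/(25 - 31) ≡ 20/41 mod 47. 41⁻¹ ≡ 39 (mod 47), so λ ≡ 28.
  x = λ² - 31 - 25 = 784 - 56 ≡ 23; y = λ·(31 - 23) - 17 ≡ 19. → (23, 19)
4Q: (23, 19) + (25, 37). λ = (37 - 19)/(25 - 23) ≡ 18/2 mod 47. 2⁻¹ ≡ 24 (mod 47) since 2·24 = 48 ≡ 1, so λ ≡ 9.
  x = λ² - 23 - 25 = 81 - 48 ≡ 33; y = λ·(23 - 33) - 19 ≡ 32. → (33, 32)
5Q: (33, 32) + (25, 37). λ = (37 - 32)/(25 - 33) ≡ 5/39 mod 47. 39⁻¹ ≡ 41 (mod 47) since 39·41 = 1599 ≡ 1, so λ ≡ 17.
  x = λ² - 33 - 25 = 289 - 58 ≡ 43; y = λ·(33 - 43) - 32 ≡ 33. → (43, 33)
6Q: (43, 33) + (25, 37). λ = (37 - 33)/(25 - 43) ≡ 4/29 mod 47. 29⁻¹ ≡ 13 (mod 47), so λ ≡ 5.
  x = λ² - 43 - 25 = 25 - 68 ≡ 4; y = λ·(43 - 4) - 33 ≡ 21. → (4, 21)
7Q: (4, 21) + (25, 37). λ = (37 - 21)/(25 - 4) ≡ 16/21 mod 47. 21⁻¹ ≡ 9 (mod 47), so λ ≡ 3.
  x = λ² - 4 - 25 = 9 - 29 ≡ 27; y = λ·(4 - 27) - 21 ≡ 4. → (27, 4)
8Q: (27, 4) + (25, 37). λ = (37 - 4)/(25 - 27) ≡ 33/45 mod 47. 45⁻¹ ≡ 23 (mod 47), so λ ≡ 7.
  x = λ² - 27 - 25 = 49 - 52 ≡ 44; y = λ·(27 - 44) - 4 ≡ 18. → (44, 18)
9Q: (44, 18) + (25, 37). λ = (37 - 18)/(25 - 44) ≡ 19/28 mod 47. 28⁻¹ ≡ 42 (mod 47), so λ ≡ 46.
  x = λ² - 44 - 25 = 2116 - 69 ≡ 26; y = λ·(44 - 26) - 18 ≡ 11. → (26, 11)
10Q: (26, 11) + (25, 37). λ = (37 - 11)/(25 - 26) ≡ 26/46 mod 47. 46⁻¹ ≡ 46 (mod 47) since 46·46 = 2116 ≡ 1, so λ ≡ 21.
  x = λ² - 26 - 25 = 441 - 51 ≡ 14; y = λ·(26 - 14) - 11 ≡ 6. → (14, 6)
11Q: (14, 6) + (25, 37). λ = (37 - 6)/(25 - 14) ≡ 31/11 mod 47. 11⁻¹ ≡ 30 (mod 47), so λ ≡ 37.
  x = λ² - 14 - 25 = 1369 - 39 ≡ 14; y = λ·(14 - 14) - 6 ≡ 41. → (14, 41)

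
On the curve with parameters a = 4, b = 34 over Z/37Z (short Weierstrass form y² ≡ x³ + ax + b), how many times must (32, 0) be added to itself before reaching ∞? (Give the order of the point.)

2P: (32, 0) + (32, 0): same x and y₁ ≡ -y₂, so the sum is ∞.
2P = ∞, so the order is 2.

2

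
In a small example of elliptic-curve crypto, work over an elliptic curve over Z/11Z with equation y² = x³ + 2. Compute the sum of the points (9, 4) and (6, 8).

(10, 1)

(9, 4) + (6, 8). λ = (8 - 4)/(6 - 9) ≡ 4/8 mod 11. 8⁻¹ ≡ 7 (mod 11), so λ ≡ 6.
  x = λ² - 9 - 6 = 36 - 15 ≡ 10; y = λ·(9 - 10) - 4 ≡ 1. → (10, 1)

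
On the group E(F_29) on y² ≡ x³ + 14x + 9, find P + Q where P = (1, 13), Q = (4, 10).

(25, 11)

(1, 13) + (4, 10). λ = (10 - 13)/(4 - 1) ≡ 26/3 mod 29. 3⁻¹ ≡ 10 (mod 29) since 3·10 = 30 ≡ 1, so λ ≡ 28.
  x = λ² - 1 - 4 = 784 - 5 ≡ 25; y = λ·(1 - 25) - 13 ≡ 11. → (25, 11)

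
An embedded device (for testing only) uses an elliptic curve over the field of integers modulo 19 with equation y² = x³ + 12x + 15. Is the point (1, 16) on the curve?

y² = 16² ≡ 9; x³ + 12x + 15 = 28 ≡ 9 (mod 19). 9 = 9.

yes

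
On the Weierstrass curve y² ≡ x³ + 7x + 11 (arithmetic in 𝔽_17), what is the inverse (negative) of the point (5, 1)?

-(5, 1) = (5, -1 mod 17) = (5, 16).

(5, 16)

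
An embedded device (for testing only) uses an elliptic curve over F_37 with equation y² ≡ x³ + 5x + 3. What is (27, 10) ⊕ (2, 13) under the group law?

(15, 30)

(27, 10) + (2, 13). λ = (13 - 10)/(2 - 27) ≡ 3/12 mod 37. 12⁻¹ ≡ 34 (mod 37) since 12·34 = 408 ≡ 1, so λ ≡ 28.
  x = λ² - 27 - 2 = 784 - 29 ≡ 15; y = λ·(27 - 15) - 10 ≡ 30. → (15, 30)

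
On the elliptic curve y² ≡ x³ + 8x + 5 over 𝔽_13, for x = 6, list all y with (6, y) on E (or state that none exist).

x³ + 8x + 5 = 269 ≡ 9 (mod 13).
Square roots of 9 mod 13: 3 and 10 (since 3² = 9 ≡ 9).

3, 10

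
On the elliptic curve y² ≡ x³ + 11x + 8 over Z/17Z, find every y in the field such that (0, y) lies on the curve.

5, 12

x³ + 11x + 8 = 8 ≡ 8 (mod 17).
Square roots of 8 mod 17: 5 and 12 (since 5² = 25 ≡ 8).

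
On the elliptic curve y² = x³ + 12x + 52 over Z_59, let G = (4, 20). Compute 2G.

(9, 2)

tangent at (4, 20): λ = (3·4² + 12)/(2·20) ≡ 1/40. 40⁻¹ ≡ 31 (mod 59), so λ ≡ 1·31 ≡ 31.
  x = λ² - 4 - 4 = 961 - 8 ≡ 9; y = λ·(4 - 9) - 20 ≡ 2. → (9, 2)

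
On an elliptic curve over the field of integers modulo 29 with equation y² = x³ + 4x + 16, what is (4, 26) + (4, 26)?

(22, 14)

tangent at (4, 26): λ = (3·4² + 4)/(2·26) ≡ 23/23. 23⁻¹ ≡ 24 (mod 29), so λ ≡ 23·24 ≡ 1.
  x = λ² - 4 - 4 = 1 - 8 ≡ 22; y = λ·(4 - 22) - 26 ≡ 14. → (22, 14)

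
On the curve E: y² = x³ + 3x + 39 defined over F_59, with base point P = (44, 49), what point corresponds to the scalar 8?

(25, 24)

Repeated addition: build up to 8P.
2P: tangent at (44, 49): λ = (3·44² + 3)/(2·49) ≡ 29/39. 39⁻¹ ≡ 56 (mod 59) since 39·56 = 2184 ≡ 1, so λ ≡ 29·56 ≡ 31.
  x = λ² - 44 - 44 = 961 - 88 ≡ 47; y = λ·(44 - 47) - 49 ≡ 35. → (47, 35)
3P: (47, 35) + (44, 49). λ = (49 - 35)/(44 - 47) ≡ 14/56 mod 59. 56⁻¹ ≡ 39 (mod 59), so λ ≡ 15.
  x = λ² - 47 - 44 = 225 - 91 ≡ 16; y = λ·(47 - 16) - 35 ≡ 17. → (16, 17)
4P: (16, 17) + (44, 49). λ = (49 - 17)/(44 - 16) ≡ 32/28 mod 59. 28⁻¹ ≡ 19 (mod 59) since 28·19 = 532 ≡ 1, so λ ≡ 18.
  x = λ² - 16 - 44 = 324 - 60 ≡ 28; y = λ·(16 - 28) - 17 ≡ 3. → (28, 3)
5P: (28, 3) + (44, 49). λ = (49 - 3)/(44 - 28) ≡ 46/16 mod 59. 16⁻¹ ≡ 48 (mod 59) since 16·48 = 768 ≡ 1, so λ ≡ 25.
  x = λ² - 28 - 44 = 625 - 72 ≡ 22; y = λ·(28 - 22) - 3 ≡ 29. → (22, 29)
6P: (22, 29) + (44, 49). λ = (49 - 29)/(44 - 22) ≡ 20/22 mod 59. 22⁻¹ ≡ 51 (mod 59), so λ ≡ 17.
  x = λ² - 22 - 44 = 289 - 66 ≡ 46; y = λ·(22 - 46) - 29 ≡ 35. → (46, 35)
7P: (46, 35) + (44, 49). λ = (49 - 35)/(44 - 46) ≡ 14/57 mod 59. 57⁻¹ ≡ 29 (mod 59), so λ ≡ 52.
  x = λ² - 46 - 44 = 2704 - 90 ≡ 18; y = λ·(46 - 18) - 35 ≡ 5. → (18, 5)
8P: (18, 5) + (44, 49). λ = (49 - 5)/(44 - 18) ≡ 44/26 mod 59. 26⁻¹ ≡ 25 (mod 59) since 26·25 = 650 ≡ 1, so λ ≡ 38.
  x = λ² - 18 - 44 = 1444 - 62 ≡ 25; y = λ·(18 - 25) - 5 ≡ 24. → (25, 24)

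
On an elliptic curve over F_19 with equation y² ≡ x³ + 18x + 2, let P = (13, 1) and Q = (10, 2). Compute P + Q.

(13, 18)

(13, 1) + (10, 2). λ = (2 - 1)/(10 - 13) ≡ 1/16 mod 19. 16⁻¹ ≡ 6 (mod 19) since 16·6 = 96 ≡ 1, so λ ≡ 6.
  x = λ² - 13 - 10 = 36 - 23 ≡ 13; y = λ·(13 - 13) - 1 ≡ 18. → (13, 18)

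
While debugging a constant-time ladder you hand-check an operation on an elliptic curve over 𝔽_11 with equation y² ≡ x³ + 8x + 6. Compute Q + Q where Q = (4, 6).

tangent at (4, 6): λ = (3·4² + 8)/(2·6) ≡ 1/1. 1⁻¹ ≡ 1 (mod 11), so λ ≡ 1·1 ≡ 1.
  x = λ² - 4 - 4 = 1 - 8 ≡ 4; y = λ·(4 - 4) - 6 ≡ 5. → (4, 5)

(4, 5)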